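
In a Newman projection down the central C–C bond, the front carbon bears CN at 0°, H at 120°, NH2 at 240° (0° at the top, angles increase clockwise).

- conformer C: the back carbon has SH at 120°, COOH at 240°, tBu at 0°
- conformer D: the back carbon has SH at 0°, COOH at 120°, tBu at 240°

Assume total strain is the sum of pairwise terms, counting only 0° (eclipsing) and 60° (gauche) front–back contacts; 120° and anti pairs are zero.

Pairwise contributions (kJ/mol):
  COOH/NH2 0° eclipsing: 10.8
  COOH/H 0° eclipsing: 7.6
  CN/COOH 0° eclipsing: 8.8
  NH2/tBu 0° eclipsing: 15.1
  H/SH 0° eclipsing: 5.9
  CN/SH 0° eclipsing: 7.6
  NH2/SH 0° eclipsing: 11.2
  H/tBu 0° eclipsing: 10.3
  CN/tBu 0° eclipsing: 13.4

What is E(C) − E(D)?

C is eclipsed. CN at 0° is eclipsed with tBu at 0° (13.4); H at 120° is eclipsed with SH at 120° (5.9); NH2 at 240° is eclipsed with COOH at 240° (10.8). Total 30.1 kJ/mol.
D is eclipsed. CN at 0° is eclipsed with SH at 0° (7.6); H at 120° is eclipsed with COOH at 120° (7.6); NH2 at 240° is eclipsed with tBu at 240° (15.1). Total 30.3 kJ/mol.
E(C) − E(D) = 30.1 − 30.3 = -0.2 kJ/mol.

-0.2 kJ/mol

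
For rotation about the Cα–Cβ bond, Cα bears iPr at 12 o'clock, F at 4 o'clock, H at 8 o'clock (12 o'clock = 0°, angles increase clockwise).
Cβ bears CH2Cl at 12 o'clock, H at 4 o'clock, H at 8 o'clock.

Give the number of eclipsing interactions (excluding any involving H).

1

Non-H eclipsing pairs: iPr(0°)/CH2Cl(0°) — 1 interaction.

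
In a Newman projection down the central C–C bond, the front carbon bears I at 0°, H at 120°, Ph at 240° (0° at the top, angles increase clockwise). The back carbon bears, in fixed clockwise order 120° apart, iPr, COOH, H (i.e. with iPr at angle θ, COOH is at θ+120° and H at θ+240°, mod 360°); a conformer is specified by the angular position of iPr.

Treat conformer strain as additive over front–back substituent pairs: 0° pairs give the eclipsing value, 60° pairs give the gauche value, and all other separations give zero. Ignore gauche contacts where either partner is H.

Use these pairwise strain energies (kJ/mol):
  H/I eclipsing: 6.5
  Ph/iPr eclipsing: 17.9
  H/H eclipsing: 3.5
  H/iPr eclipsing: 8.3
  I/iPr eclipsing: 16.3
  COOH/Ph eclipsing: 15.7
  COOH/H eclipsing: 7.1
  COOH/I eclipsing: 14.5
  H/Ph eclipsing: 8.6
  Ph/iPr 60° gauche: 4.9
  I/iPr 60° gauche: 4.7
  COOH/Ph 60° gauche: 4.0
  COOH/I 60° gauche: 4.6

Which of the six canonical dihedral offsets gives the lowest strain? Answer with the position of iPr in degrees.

60°

iPr at 0° is eclipsed. I at 0° is eclipsed with iPr at 0° (16.3); H at 120° is eclipsed with COOH at 120° (7.1); Ph at 240° is eclipsed with H at 240° (8.6). Total 32.0 kJ/mol.
iPr at 60° is staggered. I at 0° is gauche with iPr at 60° (4.7); Ph at 240° is gauche with COOH at 180° (4.0). Total 8.7 kJ/mol.
iPr at 120° is eclipsed. I at 0° is eclipsed with H at 0° (6.5); H at 120° is eclipsed with iPr at 120° (8.3); Ph at 240° is eclipsed with COOH at 240° (15.7). Total 30.5 kJ/mol.
iPr at 180° is staggered. I at 0° is gauche with COOH at 300° (4.6); Ph at 240° is gauche with iPr at 180° (4.9); Ph at 240° is gauche with COOH at 300° (4.0). Total 13.5 kJ/mol.
iPr at 240° is eclipsed. I at 0° is eclipsed with COOH at 0° (14.5); H at 120° is eclipsed with H at 120° (3.5); Ph at 240° is eclipsed with iPr at 240° (17.9). Total 35.9 kJ/mol.
iPr at 300° is staggered. I at 0° is gauche with iPr at 300° (4.7); I at 0° is gauche with COOH at 60° (4.6); Ph at 240° is gauche with iPr at 300° (4.9). Total 14.2 kJ/mol.
The minimum (8.7 kJ/mol) occurs with iPr at 60°.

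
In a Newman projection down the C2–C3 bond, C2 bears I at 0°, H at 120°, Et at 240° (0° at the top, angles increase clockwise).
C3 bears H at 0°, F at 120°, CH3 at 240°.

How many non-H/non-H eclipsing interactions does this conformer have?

1

Non-H eclipsing pairs: Et(240°)/CH3(240°) — 1 interaction.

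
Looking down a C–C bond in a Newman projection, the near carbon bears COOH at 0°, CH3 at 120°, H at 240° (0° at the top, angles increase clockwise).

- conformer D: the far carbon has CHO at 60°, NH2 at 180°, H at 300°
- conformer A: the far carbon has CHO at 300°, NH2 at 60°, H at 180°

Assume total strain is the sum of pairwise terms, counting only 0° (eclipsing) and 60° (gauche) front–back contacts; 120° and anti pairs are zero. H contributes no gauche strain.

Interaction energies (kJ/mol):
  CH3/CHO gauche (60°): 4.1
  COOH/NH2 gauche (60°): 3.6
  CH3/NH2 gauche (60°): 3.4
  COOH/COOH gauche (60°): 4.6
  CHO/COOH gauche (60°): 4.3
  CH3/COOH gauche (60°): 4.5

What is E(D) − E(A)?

D is staggered. COOH at 0° is gauche with CHO at 60° (4.3); CH3 at 120° is gauche with CHO at 60° (4.1); CH3 at 120° is gauche with NH2 at 180° (3.4). Total 11.8 kJ/mol.
A is staggered. COOH at 0° is gauche with CHO at 300° (4.3); COOH at 0° is gauche with NH2 at 60° (3.6); CH3 at 120° is gauche with NH2 at 60° (3.4). Total 11.3 kJ/mol.
E(D) − E(A) = 11.8 − 11.3 = +0.5 kJ/mol.

+0.5 kJ/mol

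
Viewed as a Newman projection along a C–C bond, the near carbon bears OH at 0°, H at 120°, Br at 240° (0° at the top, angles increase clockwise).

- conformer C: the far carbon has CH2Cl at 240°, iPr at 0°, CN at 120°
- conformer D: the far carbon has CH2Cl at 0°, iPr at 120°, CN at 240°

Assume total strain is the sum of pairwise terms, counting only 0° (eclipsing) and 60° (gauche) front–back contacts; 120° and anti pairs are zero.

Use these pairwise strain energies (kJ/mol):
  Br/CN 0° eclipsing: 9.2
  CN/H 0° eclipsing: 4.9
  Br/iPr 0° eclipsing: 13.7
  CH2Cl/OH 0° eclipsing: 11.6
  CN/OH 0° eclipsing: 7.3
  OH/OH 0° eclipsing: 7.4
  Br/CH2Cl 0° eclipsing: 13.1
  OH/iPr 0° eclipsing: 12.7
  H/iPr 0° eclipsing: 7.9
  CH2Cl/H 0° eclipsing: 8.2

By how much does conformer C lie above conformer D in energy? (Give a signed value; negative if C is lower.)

+2.0 kJ/mol

C is eclipsed. OH at 0° is eclipsed with iPr at 0° (12.7); H at 120° is eclipsed with CN at 120° (4.9); Br at 240° is eclipsed with CH2Cl at 240° (13.1). Total 30.7 kJ/mol.
D is eclipsed. OH at 0° is eclipsed with CH2Cl at 0° (11.6); H at 120° is eclipsed with iPr at 120° (7.9); Br at 240° is eclipsed with CN at 240° (9.2). Total 28.7 kJ/mol.
E(C) − E(D) = 30.7 − 28.7 = +2.0 kJ/mol.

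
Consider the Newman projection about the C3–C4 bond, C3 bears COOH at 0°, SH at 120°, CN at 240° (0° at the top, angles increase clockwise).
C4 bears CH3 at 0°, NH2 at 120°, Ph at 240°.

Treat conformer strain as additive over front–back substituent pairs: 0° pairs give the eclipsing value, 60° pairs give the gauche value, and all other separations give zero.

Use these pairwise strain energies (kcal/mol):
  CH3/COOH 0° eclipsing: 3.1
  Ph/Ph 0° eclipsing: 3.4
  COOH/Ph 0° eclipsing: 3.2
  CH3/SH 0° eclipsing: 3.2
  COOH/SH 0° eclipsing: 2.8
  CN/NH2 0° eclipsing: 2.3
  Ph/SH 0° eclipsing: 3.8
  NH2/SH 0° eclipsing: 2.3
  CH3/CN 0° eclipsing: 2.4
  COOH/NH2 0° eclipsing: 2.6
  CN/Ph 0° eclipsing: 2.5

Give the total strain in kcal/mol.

7.9 kcal/mol

This conformer (eclipsed): COOH–CH3 eclipsed, SH–NH2 eclipsed, CN–Ph eclipsed; 3.1 + 2.3 + 2.5 = 7.9 kcal/mol.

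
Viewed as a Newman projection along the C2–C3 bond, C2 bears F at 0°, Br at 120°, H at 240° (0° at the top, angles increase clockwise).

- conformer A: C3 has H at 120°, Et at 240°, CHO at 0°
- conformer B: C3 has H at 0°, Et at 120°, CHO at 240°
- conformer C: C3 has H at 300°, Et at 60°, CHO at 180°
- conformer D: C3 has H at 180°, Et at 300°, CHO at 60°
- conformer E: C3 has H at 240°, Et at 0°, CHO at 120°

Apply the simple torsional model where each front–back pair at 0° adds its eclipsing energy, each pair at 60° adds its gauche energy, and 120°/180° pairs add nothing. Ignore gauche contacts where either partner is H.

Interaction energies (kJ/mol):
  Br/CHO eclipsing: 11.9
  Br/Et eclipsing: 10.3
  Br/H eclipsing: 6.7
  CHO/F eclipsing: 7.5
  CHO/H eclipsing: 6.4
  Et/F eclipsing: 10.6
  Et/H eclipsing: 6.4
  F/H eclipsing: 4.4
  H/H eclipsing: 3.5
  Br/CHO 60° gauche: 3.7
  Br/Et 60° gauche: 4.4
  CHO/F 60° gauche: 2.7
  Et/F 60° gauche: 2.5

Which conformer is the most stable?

D

A (eclipsed): F(0°)/CHO(0°) eclipsed 7.5; Br(120°)/H(120°) eclipsed 6.7; H(240°)/Et(240°) eclipsed 6.4 → 20.6 kJ/mol.
B (eclipsed): F(0°)/H(0°) eclipsed 4.4; Br(120°)/Et(120°) eclipsed 10.3; H(240°)/CHO(240°) eclipsed 6.4 → 21.1 kJ/mol.
C (staggered): F(0°)/Et(60°) gauche 2.5; Br(120°)/Et(60°) gauche 4.4; Br(120°)/CHO(180°) gauche 3.7 → 10.6 kJ/mol.
D (staggered): F(0°)/Et(300°) gauche 2.5; F(0°)/CHO(60°) gauche 2.7; Br(120°)/CHO(60°) gauche 3.7 → 8.9 kJ/mol.
E (eclipsed): F(0°)/Et(0°) eclipsed 10.6; Br(120°)/CHO(120°) eclipsed 11.9; H(240°)/H(240°) eclipsed 3.5 → 26.0 kJ/mol.
D has the lowest total (8.9 kJ/mol).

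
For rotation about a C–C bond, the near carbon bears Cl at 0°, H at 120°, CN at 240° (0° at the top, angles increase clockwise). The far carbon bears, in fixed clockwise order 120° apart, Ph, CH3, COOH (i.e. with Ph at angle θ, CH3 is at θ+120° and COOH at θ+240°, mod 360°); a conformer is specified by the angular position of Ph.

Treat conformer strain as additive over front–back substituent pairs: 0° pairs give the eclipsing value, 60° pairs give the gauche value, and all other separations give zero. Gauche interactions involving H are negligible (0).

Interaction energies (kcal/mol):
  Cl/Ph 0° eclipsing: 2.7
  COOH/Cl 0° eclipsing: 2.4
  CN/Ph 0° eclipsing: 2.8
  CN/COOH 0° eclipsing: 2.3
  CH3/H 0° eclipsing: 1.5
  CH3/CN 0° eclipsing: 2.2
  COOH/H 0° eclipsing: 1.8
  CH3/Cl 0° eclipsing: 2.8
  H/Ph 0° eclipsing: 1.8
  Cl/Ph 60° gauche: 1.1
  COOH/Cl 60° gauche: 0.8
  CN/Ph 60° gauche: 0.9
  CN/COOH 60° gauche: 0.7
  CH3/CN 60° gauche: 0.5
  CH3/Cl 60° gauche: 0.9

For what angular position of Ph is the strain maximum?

Ph at 0° (eclipsed): Cl–Ph eclipsed, H–CH3 eclipsed, CN–COOH eclipsed; 2.7 + 1.5 + 2.3 = 6.5 kcal/mol.
Ph at 60° (staggered): Cl–Ph gauche, Cl–COOH gauche, CN–CH3 gauche, CN–COOH gauche; 1.1 + 0.8 + 0.5 + 0.7 = 3.1 kcal/mol.
Ph at 120° (eclipsed): Cl–COOH eclipsed, H–Ph eclipsed, CN–CH3 eclipsed; 2.4 + 1.8 + 2.2 = 6.4 kcal/mol.
Ph at 180° (staggered): Cl–CH3 gauche, Cl–COOH gauche, CN–Ph gauche, CN–CH3 gauche; 0.9 + 0.8 + 0.9 + 0.5 = 3.1 kcal/mol.
Ph at 240° (eclipsed): Cl–CH3 eclipsed, H–COOH eclipsed, CN–Ph eclipsed; 2.8 + 1.8 + 2.8 = 7.4 kcal/mol.
Ph at 300° (staggered): Cl–Ph gauche, Cl–CH3 gauche, CN–Ph gauche, CN–COOH gauche; 1.1 + 0.9 + 0.9 + 0.7 = 3.6 kcal/mol.
The maximum (7.4 kcal/mol) occurs with Ph at 240°.

240°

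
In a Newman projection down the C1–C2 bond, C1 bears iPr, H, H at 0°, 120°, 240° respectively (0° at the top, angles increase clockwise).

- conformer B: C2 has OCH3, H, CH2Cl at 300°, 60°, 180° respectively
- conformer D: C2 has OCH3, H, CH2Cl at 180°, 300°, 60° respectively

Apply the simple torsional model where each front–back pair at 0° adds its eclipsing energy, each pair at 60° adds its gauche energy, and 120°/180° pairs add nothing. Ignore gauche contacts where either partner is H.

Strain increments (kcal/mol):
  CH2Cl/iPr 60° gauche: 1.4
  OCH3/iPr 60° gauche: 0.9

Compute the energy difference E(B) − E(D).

-0.5 kcal/mol

B (staggered): iPr–OCH3 gauche; 0.9 = 0.9 kcal/mol.
D (staggered): iPr–CH2Cl gauche; 1.4 = 1.4 kcal/mol.
E(B) − E(D) = 0.9 − 1.4 = -0.5 kcal/mol.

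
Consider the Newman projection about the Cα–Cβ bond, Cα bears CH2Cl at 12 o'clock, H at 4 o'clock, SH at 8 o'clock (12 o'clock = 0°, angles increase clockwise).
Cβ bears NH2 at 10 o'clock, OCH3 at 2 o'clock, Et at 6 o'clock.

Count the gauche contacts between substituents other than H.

Non-H gauche pairs: CH2Cl(0°)/NH2(300°); CH2Cl(0°)/OCH3(60°); SH(240°)/NH2(300°); SH(240°)/Et(180°) — 4 interactions.

4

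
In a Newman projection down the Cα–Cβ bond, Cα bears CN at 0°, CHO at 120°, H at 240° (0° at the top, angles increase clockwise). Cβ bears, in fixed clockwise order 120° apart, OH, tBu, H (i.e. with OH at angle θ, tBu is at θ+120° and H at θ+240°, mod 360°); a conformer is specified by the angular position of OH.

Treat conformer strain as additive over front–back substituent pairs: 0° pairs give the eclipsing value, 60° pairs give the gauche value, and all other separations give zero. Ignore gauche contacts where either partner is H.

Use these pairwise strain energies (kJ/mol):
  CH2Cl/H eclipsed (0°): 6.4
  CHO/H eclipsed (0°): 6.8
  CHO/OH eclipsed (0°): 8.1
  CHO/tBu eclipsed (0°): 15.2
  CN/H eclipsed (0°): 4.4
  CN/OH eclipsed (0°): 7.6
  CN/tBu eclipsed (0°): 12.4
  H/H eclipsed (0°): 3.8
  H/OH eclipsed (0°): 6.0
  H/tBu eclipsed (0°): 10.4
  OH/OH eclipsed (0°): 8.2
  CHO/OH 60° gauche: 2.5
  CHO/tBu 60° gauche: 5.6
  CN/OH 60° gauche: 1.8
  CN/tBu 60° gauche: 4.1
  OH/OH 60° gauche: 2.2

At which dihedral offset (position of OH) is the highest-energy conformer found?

OH at 0° (eclipsed): CN(0°)/OH(0°) eclipsed 7.6; CHO(120°)/tBu(120°) eclipsed 15.2; H(240°)/H(240°) eclipsed 3.8 → 26.6 kJ/mol.
OH at 60° (staggered): CN(0°)/OH(60°) gauche 1.8; CHO(120°)/OH(60°) gauche 2.5; CHO(120°)/tBu(180°) gauche 5.6 → 9.9 kJ/mol.
OH at 120° (eclipsed): CN(0°)/H(0°) eclipsed 4.4; CHO(120°)/OH(120°) eclipsed 8.1; H(240°)/tBu(240°) eclipsed 10.4 → 22.9 kJ/mol.
OH at 180° (staggered): CN(0°)/tBu(300°) gauche 4.1; CHO(120°)/OH(180°) gauche 2.5 → 6.6 kJ/mol.
OH at 240° (eclipsed): CN(0°)/tBu(0°) eclipsed 12.4; CHO(120°)/H(120°) eclipsed 6.8; H(240°)/OH(240°) eclipsed 6.0 → 25.2 kJ/mol.
OH at 300° (staggered): CN(0°)/OH(300°) gauche 1.8; CN(0°)/tBu(60°) gauche 4.1; CHO(120°)/tBu(60°) gauche 5.6 → 11.5 kJ/mol.
The maximum (26.6 kJ/mol) occurs with OH at 0°.

0°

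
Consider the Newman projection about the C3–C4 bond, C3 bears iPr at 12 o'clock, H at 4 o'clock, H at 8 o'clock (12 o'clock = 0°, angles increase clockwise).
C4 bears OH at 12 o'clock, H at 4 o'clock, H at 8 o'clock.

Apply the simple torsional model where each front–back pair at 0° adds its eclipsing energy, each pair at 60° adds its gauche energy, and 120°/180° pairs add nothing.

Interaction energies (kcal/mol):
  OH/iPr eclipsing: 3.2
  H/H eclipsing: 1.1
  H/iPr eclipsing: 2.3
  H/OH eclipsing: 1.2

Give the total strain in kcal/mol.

This conformer (eclipsed): iPr–OH eclipsed, H–H eclipsed, H–H eclipsed; 3.2 + 1.1 + 1.1 = 5.4 kcal/mol.

5.4 kcal/mol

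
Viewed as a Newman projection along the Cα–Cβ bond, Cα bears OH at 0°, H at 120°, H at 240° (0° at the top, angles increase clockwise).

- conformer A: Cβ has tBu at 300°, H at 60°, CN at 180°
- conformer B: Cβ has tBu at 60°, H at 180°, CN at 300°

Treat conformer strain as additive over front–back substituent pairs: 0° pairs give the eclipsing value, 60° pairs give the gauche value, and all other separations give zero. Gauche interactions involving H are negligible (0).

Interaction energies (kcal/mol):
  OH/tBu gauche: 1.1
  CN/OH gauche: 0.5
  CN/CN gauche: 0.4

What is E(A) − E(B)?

-0.5 kcal/mol

A is staggered. OH at 0° is gauche with tBu at 300° (1.1). Total 1.1 kcal/mol.
B is staggered. OH at 0° is gauche with tBu at 60° (1.1); OH at 0° is gauche with CN at 300° (0.5). Total 1.6 kcal/mol.
E(A) − E(B) = 1.1 − 1.6 = -0.5 kcal/mol.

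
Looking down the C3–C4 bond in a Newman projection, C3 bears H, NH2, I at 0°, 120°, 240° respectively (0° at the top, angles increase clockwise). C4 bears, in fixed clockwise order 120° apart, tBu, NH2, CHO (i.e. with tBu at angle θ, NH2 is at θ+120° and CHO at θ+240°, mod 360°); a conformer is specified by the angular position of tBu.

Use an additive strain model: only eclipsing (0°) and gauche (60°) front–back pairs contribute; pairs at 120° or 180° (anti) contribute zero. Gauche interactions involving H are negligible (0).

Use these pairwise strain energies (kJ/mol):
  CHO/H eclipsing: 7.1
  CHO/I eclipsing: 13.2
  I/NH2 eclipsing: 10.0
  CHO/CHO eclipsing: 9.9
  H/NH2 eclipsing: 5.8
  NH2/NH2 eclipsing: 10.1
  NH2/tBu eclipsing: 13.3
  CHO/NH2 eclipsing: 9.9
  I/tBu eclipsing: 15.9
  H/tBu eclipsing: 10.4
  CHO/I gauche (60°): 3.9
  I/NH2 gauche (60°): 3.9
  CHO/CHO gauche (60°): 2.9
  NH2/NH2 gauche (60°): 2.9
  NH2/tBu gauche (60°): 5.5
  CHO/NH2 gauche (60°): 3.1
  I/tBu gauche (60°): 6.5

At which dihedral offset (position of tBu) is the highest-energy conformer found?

0°

tBu at 0° (eclipsed): H–tBu eclipsed, NH2–NH2 eclipsed, I–CHO eclipsed; 10.4 + 10.1 + 13.2 = 33.7 kJ/mol.
tBu at 60° (staggered): NH2–tBu gauche, NH2–NH2 gauche, I–NH2 gauche, I–CHO gauche; 5.5 + 2.9 + 3.9 + 3.9 = 16.2 kJ/mol.
tBu at 120° (eclipsed): H–CHO eclipsed, NH2–tBu eclipsed, I–NH2 eclipsed; 7.1 + 13.3 + 10.0 = 30.4 kJ/mol.
tBu at 180° (staggered): NH2–tBu gauche, NH2–CHO gauche, I–tBu gauche, I–NH2 gauche; 5.5 + 3.1 + 6.5 + 3.9 = 19.0 kJ/mol.
tBu at 240° (eclipsed): H–NH2 eclipsed, NH2–CHO eclipsed, I–tBu eclipsed; 5.8 + 9.9 + 15.9 = 31.6 kJ/mol.
tBu at 300° (staggered): NH2–NH2 gauche, NH2–CHO gauche, I–tBu gauche, I–CHO gauche; 2.9 + 3.1 + 6.5 + 3.9 = 16.4 kJ/mol.
The maximum (33.7 kJ/mol) occurs with tBu at 0°.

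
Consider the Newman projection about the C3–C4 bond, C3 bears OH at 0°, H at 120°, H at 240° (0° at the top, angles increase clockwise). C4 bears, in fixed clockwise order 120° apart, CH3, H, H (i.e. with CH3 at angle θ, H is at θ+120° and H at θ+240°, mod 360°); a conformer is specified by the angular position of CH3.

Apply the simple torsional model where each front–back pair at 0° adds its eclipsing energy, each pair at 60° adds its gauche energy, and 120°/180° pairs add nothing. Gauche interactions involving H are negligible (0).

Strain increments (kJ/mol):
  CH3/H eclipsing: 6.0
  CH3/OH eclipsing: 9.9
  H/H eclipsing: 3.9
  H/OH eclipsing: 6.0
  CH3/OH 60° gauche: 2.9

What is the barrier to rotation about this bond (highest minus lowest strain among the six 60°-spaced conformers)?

17.7 kJ/mol

CH3 at 0° (eclipsed): OH–CH3 eclipsed, H–H eclipsed, H–H eclipsed; 9.9 + 3.9 + 3.9 = 17.7 kJ/mol.
CH3 at 60° (staggered): OH–CH3 gauche; 2.9 = 2.9 kJ/mol.
CH3 at 120° (eclipsed): OH–H eclipsed, H–CH3 eclipsed, H–H eclipsed; 6.0 + 6.0 + 3.9 = 15.9 kJ/mol.
CH3 at 180° (staggered): no non-H gauche contacts → 0.0 kJ/mol.
CH3 at 240° (eclipsed): OH–H eclipsed, H–H eclipsed, H–CH3 eclipsed; 6.0 + 3.9 + 6.0 = 15.9 kJ/mol.
CH3 at 300° (staggered): OH–CH3 gauche; 2.9 = 2.9 kJ/mol.
Max at 0° (17.7 kJ/mol), min at 180° (0.0 kJ/mol); barrier = 17.7 kJ/mol.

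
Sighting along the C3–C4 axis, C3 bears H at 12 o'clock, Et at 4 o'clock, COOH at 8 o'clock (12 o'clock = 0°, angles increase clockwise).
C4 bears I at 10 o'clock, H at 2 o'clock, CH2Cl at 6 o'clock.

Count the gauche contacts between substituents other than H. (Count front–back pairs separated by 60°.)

3

Non-H gauche pairs: Et(120°)/CH2Cl(180°); COOH(240°)/I(300°); COOH(240°)/CH2Cl(180°) — 3 interactions.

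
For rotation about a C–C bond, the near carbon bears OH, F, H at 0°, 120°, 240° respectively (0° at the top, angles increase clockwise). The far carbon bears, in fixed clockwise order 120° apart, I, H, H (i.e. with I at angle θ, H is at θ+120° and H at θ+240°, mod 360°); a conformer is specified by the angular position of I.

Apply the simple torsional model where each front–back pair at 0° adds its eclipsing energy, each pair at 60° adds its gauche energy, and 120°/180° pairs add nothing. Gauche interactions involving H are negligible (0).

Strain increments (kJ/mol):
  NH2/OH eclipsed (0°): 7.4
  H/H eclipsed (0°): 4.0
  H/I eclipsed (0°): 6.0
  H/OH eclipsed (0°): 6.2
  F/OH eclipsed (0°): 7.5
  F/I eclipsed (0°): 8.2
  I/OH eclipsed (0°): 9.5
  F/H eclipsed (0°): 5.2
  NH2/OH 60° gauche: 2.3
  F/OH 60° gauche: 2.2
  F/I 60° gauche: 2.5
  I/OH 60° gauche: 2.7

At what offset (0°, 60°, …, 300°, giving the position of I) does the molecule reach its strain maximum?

0°

I at 0° (eclipsed): OH(0°)/I(0°) eclipsed 9.5; F(120°)/H(120°) eclipsed 5.2; H(240°)/H(240°) eclipsed 4.0 → 18.7 kJ/mol.
I at 60° (staggered): OH(0°)/I(60°) gauche 2.7; F(120°)/I(60°) gauche 2.5 → 5.2 kJ/mol.
I at 120° (eclipsed): OH(0°)/H(0°) eclipsed 6.2; F(120°)/I(120°) eclipsed 8.2; H(240°)/H(240°) eclipsed 4.0 → 18.4 kJ/mol.
I at 180° (staggered): F(120°)/I(180°) gauche 2.5 → 2.5 kJ/mol.
I at 240° (eclipsed): OH(0°)/H(0°) eclipsed 6.2; F(120°)/H(120°) eclipsed 5.2; H(240°)/I(240°) eclipsed 6.0 → 17.4 kJ/mol.
I at 300° (staggered): OH(0°)/I(300°) gauche 2.7 → 2.7 kJ/mol.
The maximum (18.7 kJ/mol) occurs with I at 0°.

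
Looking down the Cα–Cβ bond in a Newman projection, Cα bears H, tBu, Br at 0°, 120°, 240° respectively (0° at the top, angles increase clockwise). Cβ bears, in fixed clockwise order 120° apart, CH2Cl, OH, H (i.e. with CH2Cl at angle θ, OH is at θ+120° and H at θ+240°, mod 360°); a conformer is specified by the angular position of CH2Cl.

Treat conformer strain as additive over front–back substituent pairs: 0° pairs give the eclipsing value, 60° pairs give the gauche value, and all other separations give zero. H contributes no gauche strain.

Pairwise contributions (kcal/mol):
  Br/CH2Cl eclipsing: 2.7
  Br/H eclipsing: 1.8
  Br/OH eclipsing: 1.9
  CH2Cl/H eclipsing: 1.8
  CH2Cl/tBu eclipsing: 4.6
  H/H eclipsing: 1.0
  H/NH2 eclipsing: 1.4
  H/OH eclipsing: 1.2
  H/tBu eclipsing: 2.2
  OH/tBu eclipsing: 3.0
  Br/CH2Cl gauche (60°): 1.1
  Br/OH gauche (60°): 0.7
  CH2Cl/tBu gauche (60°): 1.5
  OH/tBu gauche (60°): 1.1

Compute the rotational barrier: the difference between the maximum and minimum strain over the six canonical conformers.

CH2Cl at 0° (eclipsed): H(0°)/CH2Cl(0°) eclipsed 1.8; tBu(120°)/OH(120°) eclipsed 3.0; Br(240°)/H(240°) eclipsed 1.8 → 6.6 kcal/mol.
CH2Cl at 60° (staggered): tBu(120°)/CH2Cl(60°) gauche 1.5; tBu(120°)/OH(180°) gauche 1.1; Br(240°)/OH(180°) gauche 0.7 → 3.3 kcal/mol.
CH2Cl at 120° (eclipsed): H(0°)/H(0°) eclipsed 1.0; tBu(120°)/CH2Cl(120°) eclipsed 4.6; Br(240°)/OH(240°) eclipsed 1.9 → 7.5 kcal/mol.
CH2Cl at 180° (staggered): tBu(120°)/CH2Cl(180°) gauche 1.5; Br(240°)/CH2Cl(180°) gauche 1.1; Br(240°)/OH(300°) gauche 0.7 → 3.3 kcal/mol.
CH2Cl at 240° (eclipsed): H(0°)/OH(0°) eclipsed 1.2; tBu(120°)/H(120°) eclipsed 2.2; Br(240°)/CH2Cl(240°) eclipsed 2.7 → 6.1 kcal/mol.
CH2Cl at 300° (staggered): tBu(120°)/OH(60°) gauche 1.1; Br(240°)/CH2Cl(300°) gauche 1.1 → 2.2 kcal/mol.
Max at 120° (7.5 kcal/mol), min at 300° (2.2 kcal/mol); barrier = 5.3 kcal/mol.

5.3 kcal/mol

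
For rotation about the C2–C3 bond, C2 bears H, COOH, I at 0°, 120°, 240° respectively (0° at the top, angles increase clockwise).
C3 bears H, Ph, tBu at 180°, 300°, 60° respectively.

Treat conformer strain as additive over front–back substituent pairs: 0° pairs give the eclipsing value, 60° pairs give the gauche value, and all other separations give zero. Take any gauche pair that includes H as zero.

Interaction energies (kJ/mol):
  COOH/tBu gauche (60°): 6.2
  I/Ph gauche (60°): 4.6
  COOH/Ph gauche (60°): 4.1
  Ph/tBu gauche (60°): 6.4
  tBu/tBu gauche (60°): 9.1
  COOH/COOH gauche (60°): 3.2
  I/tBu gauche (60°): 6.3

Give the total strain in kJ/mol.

This conformer (staggered): COOH(120°)/tBu(60°) gauche 6.2; I(240°)/Ph(300°) gauche 4.6 → 10.8 kJ/mol.

10.8 kJ/mol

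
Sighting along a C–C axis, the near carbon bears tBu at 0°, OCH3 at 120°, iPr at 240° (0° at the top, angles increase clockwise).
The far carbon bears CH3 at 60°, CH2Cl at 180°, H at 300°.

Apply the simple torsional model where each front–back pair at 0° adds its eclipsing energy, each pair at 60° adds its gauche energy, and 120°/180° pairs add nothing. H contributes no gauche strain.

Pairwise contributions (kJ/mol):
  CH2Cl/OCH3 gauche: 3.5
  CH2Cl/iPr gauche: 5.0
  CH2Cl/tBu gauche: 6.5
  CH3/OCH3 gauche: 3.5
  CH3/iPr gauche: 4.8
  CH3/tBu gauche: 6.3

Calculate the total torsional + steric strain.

This conformer (staggered): tBu–CH3 gauche, OCH3–CH3 gauche, OCH3–CH2Cl gauche, iPr–CH2Cl gauche; 6.3 + 3.5 + 3.5 + 5.0 = 18.3 kJ/mol.

18.3 kJ/mol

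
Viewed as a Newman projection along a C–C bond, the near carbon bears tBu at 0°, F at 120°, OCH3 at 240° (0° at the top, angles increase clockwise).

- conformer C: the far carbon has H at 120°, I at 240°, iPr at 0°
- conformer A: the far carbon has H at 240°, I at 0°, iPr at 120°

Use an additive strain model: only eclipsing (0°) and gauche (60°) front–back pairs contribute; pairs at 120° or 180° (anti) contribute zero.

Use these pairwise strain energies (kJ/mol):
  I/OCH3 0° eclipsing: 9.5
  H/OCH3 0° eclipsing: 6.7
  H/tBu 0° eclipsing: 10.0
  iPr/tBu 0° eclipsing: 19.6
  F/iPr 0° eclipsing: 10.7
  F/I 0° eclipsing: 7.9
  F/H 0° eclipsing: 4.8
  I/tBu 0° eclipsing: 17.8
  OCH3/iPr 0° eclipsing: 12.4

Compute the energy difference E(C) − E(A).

-1.3 kJ/mol

C (eclipsed): tBu–iPr eclipsed, F–H eclipsed, OCH3–I eclipsed; 19.6 + 4.8 + 9.5 = 33.9 kJ/mol.
A (eclipsed): tBu–I eclipsed, F–iPr eclipsed, OCH3–H eclipsed; 17.8 + 10.7 + 6.7 = 35.2 kJ/mol.
E(C) − E(A) = 33.9 − 35.2 = -1.3 kJ/mol.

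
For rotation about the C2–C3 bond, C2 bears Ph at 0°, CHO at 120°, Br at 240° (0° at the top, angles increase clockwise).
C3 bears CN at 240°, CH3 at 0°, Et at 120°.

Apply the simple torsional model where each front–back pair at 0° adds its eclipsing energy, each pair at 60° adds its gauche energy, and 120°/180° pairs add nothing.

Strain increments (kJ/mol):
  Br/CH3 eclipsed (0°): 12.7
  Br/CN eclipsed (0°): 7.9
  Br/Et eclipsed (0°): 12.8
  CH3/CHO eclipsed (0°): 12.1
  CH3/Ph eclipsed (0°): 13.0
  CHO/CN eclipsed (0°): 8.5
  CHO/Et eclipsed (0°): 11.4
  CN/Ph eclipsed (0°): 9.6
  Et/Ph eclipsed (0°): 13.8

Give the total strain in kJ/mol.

This conformer is eclipsed. Ph at 0° is eclipsed with CH3 at 0° (13.0); CHO at 120° is eclipsed with Et at 120° (11.4); Br at 240° is eclipsed with CN at 240° (7.9). Total 32.3 kJ/mol.

32.3 kJ/mol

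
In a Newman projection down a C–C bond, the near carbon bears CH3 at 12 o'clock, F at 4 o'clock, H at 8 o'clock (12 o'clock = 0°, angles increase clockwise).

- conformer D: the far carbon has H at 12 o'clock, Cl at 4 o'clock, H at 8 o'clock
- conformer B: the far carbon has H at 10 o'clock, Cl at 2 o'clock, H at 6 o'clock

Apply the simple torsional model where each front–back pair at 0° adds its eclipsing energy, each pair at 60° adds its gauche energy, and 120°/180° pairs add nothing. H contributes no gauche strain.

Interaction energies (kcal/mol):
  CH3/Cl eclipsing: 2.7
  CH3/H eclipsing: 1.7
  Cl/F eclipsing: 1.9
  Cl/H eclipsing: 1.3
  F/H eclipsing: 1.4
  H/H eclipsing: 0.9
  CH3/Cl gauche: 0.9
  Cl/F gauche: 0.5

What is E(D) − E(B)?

+3.1 kcal/mol

D (eclipsed): CH3(0°)/H(0°) eclipsed 1.7; F(120°)/Cl(120°) eclipsed 1.9; H(240°)/H(240°) eclipsed 0.9 → 4.5 kcal/mol.
B (staggered): CH3(0°)/Cl(60°) gauche 0.9; F(120°)/Cl(60°) gauche 0.5 → 1.4 kcal/mol.
E(D) − E(B) = 4.5 − 1.4 = +3.1 kcal/mol.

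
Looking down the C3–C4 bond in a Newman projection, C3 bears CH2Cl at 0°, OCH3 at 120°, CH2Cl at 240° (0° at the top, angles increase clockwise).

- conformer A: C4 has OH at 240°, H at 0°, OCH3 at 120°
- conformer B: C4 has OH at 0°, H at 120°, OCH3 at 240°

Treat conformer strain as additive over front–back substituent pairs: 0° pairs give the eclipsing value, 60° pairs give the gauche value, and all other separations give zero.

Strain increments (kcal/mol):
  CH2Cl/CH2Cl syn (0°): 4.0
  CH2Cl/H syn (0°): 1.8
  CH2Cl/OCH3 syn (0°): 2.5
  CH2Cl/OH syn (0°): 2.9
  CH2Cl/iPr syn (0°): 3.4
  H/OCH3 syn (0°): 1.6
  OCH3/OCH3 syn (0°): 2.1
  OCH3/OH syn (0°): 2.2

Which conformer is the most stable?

A

A is eclipsed. CH2Cl at 0° is eclipsed with H at 0° (1.8); OCH3 at 120° is eclipsed with OCH3 at 120° (2.1); CH2Cl at 240° is eclipsed with OH at 240° (2.9). Total 6.8 kcal/mol.
B is eclipsed. CH2Cl at 0° is eclipsed with OH at 0° (2.9); OCH3 at 120° is eclipsed with H at 120° (1.6); CH2Cl at 240° is eclipsed with OCH3 at 240° (2.5). Total 7.0 kcal/mol.
A has the lowest total (6.8 kcal/mol).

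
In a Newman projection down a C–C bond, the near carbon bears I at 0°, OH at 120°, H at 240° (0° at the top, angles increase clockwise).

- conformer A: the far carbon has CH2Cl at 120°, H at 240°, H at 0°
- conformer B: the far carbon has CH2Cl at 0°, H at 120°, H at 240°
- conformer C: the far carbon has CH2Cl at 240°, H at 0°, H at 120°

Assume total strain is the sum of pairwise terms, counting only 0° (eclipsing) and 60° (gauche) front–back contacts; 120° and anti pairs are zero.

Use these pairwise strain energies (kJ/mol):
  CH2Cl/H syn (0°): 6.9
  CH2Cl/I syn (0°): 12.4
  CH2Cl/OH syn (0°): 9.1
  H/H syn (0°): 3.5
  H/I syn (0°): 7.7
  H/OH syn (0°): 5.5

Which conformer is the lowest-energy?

A (eclipsed): I–H eclipsed, OH–CH2Cl eclipsed, H–H eclipsed; 7.7 + 9.1 + 3.5 = 20.3 kJ/mol.
B (eclipsed): I–CH2Cl eclipsed, OH–H eclipsed, H–H eclipsed; 12.4 + 5.5 + 3.5 = 21.4 kJ/mol.
C (eclipsed): I–H eclipsed, OH–H eclipsed, H–CH2Cl eclipsed; 7.7 + 5.5 + 6.9 = 20.1 kJ/mol.
C has the lowest total (20.1 kJ/mol).

C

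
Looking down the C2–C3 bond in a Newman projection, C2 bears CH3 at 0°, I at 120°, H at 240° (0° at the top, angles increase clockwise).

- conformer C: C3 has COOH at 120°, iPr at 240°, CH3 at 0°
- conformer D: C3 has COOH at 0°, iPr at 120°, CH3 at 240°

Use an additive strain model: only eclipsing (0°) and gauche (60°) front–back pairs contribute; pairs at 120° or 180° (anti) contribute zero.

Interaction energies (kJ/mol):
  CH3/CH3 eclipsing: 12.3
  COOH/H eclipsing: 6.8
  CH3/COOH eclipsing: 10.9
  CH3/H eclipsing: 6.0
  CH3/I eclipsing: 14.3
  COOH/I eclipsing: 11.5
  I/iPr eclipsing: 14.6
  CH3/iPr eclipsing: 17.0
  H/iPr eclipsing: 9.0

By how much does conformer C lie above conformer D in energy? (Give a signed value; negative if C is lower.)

C (eclipsed): CH3–CH3 eclipsed, I–COOH eclipsed, H–iPr eclipsed; 12.3 + 11.5 + 9.0 = 32.8 kJ/mol.
D (eclipsed): CH3–COOH eclipsed, I–iPr eclipsed, H–CH3 eclipsed; 10.9 + 14.6 + 6.0 = 31.5 kJ/mol.
E(C) − E(D) = 32.8 − 31.5 = +1.3 kJ/mol.

+1.3 kJ/mol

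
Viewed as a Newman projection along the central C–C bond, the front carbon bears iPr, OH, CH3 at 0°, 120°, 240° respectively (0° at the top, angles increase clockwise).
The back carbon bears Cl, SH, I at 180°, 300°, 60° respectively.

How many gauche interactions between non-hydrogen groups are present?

6

Non-H gauche pairs: iPr(0°)/SH(300°); iPr(0°)/I(60°); OH(120°)/Cl(180°); OH(120°)/I(60°); CH3(240°)/Cl(180°); CH3(240°)/SH(300°) — 6 interactions.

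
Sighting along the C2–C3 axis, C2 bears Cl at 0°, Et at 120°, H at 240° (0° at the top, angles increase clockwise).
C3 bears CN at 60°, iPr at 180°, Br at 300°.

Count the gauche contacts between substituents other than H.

4

Non-H gauche pairs: Cl(0°)/CN(60°); Cl(0°)/Br(300°); Et(120°)/CN(60°); Et(120°)/iPr(180°) — 4 interactions.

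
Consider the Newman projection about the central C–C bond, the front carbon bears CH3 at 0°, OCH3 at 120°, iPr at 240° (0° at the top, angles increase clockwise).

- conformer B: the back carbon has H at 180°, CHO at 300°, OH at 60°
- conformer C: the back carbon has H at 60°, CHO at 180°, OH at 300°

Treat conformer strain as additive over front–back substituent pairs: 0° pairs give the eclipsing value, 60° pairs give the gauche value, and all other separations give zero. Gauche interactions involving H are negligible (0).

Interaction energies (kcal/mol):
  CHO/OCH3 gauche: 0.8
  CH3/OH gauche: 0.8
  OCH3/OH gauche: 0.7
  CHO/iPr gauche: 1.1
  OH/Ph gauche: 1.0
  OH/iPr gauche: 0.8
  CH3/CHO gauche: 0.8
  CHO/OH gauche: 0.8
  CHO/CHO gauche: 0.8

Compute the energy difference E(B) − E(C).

-0.1 kcal/mol

B (staggered): CH3(0°)/CHO(300°) gauche 0.8; CH3(0°)/OH(60°) gauche 0.8; OCH3(120°)/OH(60°) gauche 0.7; iPr(240°)/CHO(300°) gauche 1.1 → 3.4 kcal/mol.
C (staggered): CH3(0°)/OH(300°) gauche 0.8; OCH3(120°)/CHO(180°) gauche 0.8; iPr(240°)/CHO(180°) gauche 1.1; iPr(240°)/OH(300°) gauche 0.8 → 3.5 kcal/mol.
E(B) − E(C) = 3.4 − 3.5 = -0.1 kcal/mol.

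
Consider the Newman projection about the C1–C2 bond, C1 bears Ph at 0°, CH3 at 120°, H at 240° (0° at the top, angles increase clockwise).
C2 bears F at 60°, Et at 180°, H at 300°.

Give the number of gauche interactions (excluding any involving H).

Non-H gauche pairs: Ph(0°)/F(60°); CH3(120°)/F(60°); CH3(120°)/Et(180°) — 3 interactions.

3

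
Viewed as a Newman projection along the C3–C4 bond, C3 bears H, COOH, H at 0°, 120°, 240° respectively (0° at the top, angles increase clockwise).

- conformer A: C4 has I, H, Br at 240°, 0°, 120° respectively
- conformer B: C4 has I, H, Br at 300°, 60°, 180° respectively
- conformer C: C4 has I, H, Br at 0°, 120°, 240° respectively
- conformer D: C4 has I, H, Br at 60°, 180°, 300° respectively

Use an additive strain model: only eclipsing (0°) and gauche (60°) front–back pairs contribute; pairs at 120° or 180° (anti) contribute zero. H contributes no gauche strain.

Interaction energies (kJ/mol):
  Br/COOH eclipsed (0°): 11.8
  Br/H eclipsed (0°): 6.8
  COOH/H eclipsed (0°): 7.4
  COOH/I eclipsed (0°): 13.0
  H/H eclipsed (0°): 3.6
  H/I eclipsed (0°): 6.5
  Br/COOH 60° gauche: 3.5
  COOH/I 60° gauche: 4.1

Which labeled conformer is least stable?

A (eclipsed): H(0°)/H(0°) eclipsed 3.6; COOH(120°)/Br(120°) eclipsed 11.8; H(240°)/I(240°) eclipsed 6.5 → 21.9 kJ/mol.
B (staggered): COOH(120°)/Br(180°) gauche 3.5 → 3.5 kJ/mol.
C (eclipsed): H(0°)/I(0°) eclipsed 6.5; COOH(120°)/H(120°) eclipsed 7.4; H(240°)/Br(240°) eclipsed 6.8 → 20.7 kJ/mol.
D (staggered): COOH(120°)/I(60°) gauche 4.1 → 4.1 kJ/mol.
A has the highest total (21.9 kJ/mol).

A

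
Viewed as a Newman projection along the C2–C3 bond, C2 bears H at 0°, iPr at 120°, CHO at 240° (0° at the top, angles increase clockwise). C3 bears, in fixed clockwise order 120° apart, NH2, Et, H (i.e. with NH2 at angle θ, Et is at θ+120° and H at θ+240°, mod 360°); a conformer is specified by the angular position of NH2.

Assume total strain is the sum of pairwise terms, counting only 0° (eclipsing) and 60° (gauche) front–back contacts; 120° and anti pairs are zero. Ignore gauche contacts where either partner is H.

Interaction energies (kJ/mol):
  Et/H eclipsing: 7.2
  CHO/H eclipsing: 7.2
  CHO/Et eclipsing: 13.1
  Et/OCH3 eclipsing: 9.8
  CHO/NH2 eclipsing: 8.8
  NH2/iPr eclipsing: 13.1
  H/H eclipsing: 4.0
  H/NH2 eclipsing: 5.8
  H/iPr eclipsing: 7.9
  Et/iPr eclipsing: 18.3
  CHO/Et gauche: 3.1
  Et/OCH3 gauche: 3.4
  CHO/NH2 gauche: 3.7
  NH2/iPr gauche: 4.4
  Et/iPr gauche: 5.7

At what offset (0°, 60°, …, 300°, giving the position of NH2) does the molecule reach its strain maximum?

0°

NH2 at 0° (eclipsed): H(0°)/NH2(0°) eclipsed 5.8; iPr(120°)/Et(120°) eclipsed 18.3; CHO(240°)/H(240°) eclipsed 7.2 → 31.3 kJ/mol.
NH2 at 60° (staggered): iPr(120°)/NH2(60°) gauche 4.4; iPr(120°)/Et(180°) gauche 5.7; CHO(240°)/Et(180°) gauche 3.1 → 13.2 kJ/mol.
NH2 at 120° (eclipsed): H(0°)/H(0°) eclipsed 4.0; iPr(120°)/NH2(120°) eclipsed 13.1; CHO(240°)/Et(240°) eclipsed 13.1 → 30.2 kJ/mol.
NH2 at 180° (staggered): iPr(120°)/NH2(180°) gauche 4.4; CHO(240°)/NH2(180°) gauche 3.7; CHO(240°)/Et(300°) gauche 3.1 → 11.2 kJ/mol.
NH2 at 240° (eclipsed): H(0°)/Et(0°) eclipsed 7.2; iPr(120°)/H(120°) eclipsed 7.9; CHO(240°)/NH2(240°) eclipsed 8.8 → 23.9 kJ/mol.
NH2 at 300° (staggered): iPr(120°)/Et(60°) gauche 5.7; CHO(240°)/NH2(300°) gauche 3.7 → 9.4 kJ/mol.
The maximum (31.3 kJ/mol) occurs with NH2 at 0°.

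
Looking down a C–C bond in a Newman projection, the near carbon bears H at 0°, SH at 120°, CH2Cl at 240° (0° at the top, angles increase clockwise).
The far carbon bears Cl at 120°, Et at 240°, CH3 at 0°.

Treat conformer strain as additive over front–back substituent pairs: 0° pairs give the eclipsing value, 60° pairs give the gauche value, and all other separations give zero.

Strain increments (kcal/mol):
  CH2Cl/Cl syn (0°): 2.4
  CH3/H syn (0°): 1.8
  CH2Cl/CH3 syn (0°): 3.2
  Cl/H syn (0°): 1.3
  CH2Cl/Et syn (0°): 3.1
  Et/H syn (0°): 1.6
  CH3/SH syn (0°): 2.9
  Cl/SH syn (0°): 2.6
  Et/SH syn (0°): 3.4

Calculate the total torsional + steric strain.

7.5 kcal/mol

This conformer is eclipsed. H at 0° is eclipsed with CH3 at 0° (1.8); SH at 120° is eclipsed with Cl at 120° (2.6); CH2Cl at 240° is eclipsed with Et at 240° (3.1). Total 7.5 kcal/mol.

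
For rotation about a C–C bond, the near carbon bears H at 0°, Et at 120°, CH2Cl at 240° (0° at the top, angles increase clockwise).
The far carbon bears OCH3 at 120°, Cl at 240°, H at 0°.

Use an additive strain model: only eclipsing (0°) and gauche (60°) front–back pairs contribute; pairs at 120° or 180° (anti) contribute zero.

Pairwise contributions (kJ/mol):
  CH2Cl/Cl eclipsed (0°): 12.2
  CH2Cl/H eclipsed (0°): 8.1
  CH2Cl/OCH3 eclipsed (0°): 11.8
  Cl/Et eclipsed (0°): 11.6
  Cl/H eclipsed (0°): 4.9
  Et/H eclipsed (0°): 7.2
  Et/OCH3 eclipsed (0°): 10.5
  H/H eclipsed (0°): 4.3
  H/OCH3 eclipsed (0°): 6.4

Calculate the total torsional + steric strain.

This conformer (eclipsed): H(0°)/H(0°) eclipsed 4.3; Et(120°)/OCH3(120°) eclipsed 10.5; CH2Cl(240°)/Cl(240°) eclipsed 12.2 → 27.0 kJ/mol.

27.0 kJ/mol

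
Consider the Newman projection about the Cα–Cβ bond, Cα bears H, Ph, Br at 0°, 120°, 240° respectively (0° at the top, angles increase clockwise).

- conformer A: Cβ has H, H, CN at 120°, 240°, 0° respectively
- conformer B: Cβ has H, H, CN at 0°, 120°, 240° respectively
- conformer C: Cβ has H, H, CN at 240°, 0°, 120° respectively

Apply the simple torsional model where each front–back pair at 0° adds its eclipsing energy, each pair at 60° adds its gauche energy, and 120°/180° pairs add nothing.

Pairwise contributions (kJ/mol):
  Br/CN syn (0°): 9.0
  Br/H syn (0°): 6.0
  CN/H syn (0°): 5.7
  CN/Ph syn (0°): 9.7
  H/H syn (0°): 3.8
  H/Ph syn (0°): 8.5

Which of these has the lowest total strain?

A (eclipsed): H(0°)/CN(0°) eclipsed 5.7; Ph(120°)/H(120°) eclipsed 8.5; Br(240°)/H(240°) eclipsed 6.0 → 20.2 kJ/mol.
B (eclipsed): H(0°)/H(0°) eclipsed 3.8; Ph(120°)/H(120°) eclipsed 8.5; Br(240°)/CN(240°) eclipsed 9.0 → 21.3 kJ/mol.
C (eclipsed): H(0°)/H(0°) eclipsed 3.8; Ph(120°)/CN(120°) eclipsed 9.7; Br(240°)/H(240°) eclipsed 6.0 → 19.5 kJ/mol.
C has the lowest total (19.5 kJ/mol).

C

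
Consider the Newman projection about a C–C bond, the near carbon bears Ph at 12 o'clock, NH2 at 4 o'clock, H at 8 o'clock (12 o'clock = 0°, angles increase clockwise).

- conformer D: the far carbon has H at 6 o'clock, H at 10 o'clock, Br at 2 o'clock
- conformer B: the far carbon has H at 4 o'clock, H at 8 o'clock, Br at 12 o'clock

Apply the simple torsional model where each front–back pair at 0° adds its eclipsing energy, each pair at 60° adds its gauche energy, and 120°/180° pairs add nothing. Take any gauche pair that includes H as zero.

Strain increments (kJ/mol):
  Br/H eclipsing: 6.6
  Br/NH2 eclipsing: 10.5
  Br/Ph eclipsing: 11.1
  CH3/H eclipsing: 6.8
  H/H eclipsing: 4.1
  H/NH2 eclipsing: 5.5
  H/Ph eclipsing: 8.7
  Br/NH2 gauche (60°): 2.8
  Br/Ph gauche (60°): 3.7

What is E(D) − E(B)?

-14.2 kJ/mol

D (staggered): Ph–Br gauche, NH2–Br gauche; 3.7 + 2.8 = 6.5 kJ/mol.
B (eclipsed): Ph–Br eclipsed, NH2–H eclipsed, H–H eclipsed; 11.1 + 5.5 + 4.1 = 20.7 kJ/mol.
E(D) − E(B) = 6.5 − 20.7 = -14.2 kJ/mol.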